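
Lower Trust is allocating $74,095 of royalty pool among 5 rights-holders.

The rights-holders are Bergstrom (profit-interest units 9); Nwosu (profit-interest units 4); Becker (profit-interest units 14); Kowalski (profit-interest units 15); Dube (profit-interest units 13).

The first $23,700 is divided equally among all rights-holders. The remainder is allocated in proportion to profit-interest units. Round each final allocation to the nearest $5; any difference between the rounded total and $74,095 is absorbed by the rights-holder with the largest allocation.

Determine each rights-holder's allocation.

Bergstrom: $12,985 | Nwosu: $8,405 | Becker: $17,570 | Kowalski: $18,485 | Dube: $16,650

First tranche $23,700 split equally: $4,740 each.
Remainder $50,395 by profit-interest units (total 55): Bergstrom 8,246.45 → $8,245; Nwosu 3,665.09 → $3,665; Becker 12,827.82 → $12,830; Kowalski 13,744.09 → $13,745; Dube 11,911.55 → $11,910.
Totals: Bergstrom $4,740 + $8,245 = $12,985; Nwosu $4,740 + $3,665 = $8,405; Becker $4,740 + $12,830 = $17,570; Kowalski $4,740 + $13,745 = $18,485; Dube $4,740 + $11,910 = $16,650.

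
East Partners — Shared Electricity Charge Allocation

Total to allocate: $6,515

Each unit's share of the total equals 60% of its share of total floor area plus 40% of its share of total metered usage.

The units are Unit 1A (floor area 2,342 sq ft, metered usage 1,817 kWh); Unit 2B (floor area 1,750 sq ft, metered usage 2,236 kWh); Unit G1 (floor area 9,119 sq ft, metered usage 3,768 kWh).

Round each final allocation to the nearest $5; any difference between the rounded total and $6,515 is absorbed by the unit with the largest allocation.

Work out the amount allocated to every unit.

Unit 1A: $1,300; Unit 2B: $1,265; Unit G1: $3,950

Totals — floor area 13,211, metered usage 7,821.
Composite weights (60% floor area + 40% metered usage): Unit 1A 0.1993; Unit 2B 0.1938; Unit G1 0.6069.
Raw shares: Unit 1A 1,298.41; Unit 2B 1,262.85; Unit G1 3,953.74.
Rounded to nearest $5: Unit 1A $1,300; Unit 2B $1,265; Unit G1 $3,955. Sum = $6,520.
Difference $6,515 − $6,520 = −$5 applied to largest allocation (Unit G1): Unit G1 becomes $3,950.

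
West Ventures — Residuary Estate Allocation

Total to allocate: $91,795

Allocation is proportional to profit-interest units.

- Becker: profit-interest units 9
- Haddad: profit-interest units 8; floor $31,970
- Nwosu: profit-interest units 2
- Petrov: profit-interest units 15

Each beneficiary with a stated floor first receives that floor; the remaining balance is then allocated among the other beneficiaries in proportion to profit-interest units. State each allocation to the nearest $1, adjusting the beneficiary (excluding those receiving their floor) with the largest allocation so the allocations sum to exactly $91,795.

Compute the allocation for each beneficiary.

Fund the minimums — Haddad $31,970. Residual $59,825.
Residual split over remaining profit-interest units 26: Becker 20,708.65 → $20,709; Nwosu 4,601.92 → $4,602; Petrov 34,514.42 → $34,514.

Becker: $20,709 · Haddad: $31,970 · Nwosu: $4,602 · Petrov: $34,514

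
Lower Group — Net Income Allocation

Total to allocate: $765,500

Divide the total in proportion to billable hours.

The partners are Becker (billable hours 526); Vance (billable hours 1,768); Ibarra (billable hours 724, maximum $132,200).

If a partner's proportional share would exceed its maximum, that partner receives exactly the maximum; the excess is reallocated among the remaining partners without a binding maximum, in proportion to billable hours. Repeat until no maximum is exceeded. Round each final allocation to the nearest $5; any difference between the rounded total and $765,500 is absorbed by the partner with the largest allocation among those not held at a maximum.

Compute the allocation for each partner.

Sum of billable hours: 3,018.
Pro-rata shares before constraints: Becker 133,417.16; Vance 448,444.00; Ibarra 183,638.83.
Cap binds for Ibarra ($132,200); balance $633,300 reallocated over remaining billable hours 2,294.
Shares after redistribution: Becker 145,211.77 → $145,210; Vance 488,088.23 → $488,090.

Becker: $145,210; Vance: $488,090; Ibarra: $132,200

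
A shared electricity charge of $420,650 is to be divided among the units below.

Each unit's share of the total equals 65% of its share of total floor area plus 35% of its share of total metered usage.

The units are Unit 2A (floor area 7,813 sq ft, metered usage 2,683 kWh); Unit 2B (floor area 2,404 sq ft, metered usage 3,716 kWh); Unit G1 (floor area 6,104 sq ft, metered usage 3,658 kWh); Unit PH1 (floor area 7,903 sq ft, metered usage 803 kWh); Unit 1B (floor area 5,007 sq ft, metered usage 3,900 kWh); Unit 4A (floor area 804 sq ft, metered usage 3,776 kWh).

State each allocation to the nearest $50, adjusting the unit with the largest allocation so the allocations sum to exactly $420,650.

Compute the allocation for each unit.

Floor area total 30,035; metered usage total 18,536.
Blended shares (65% floor area + 35% metered usage): Unit 2A 0.2197; Unit 2B 0.1222; Unit G1 0.2012; Unit PH1 0.1862; Unit 1B 0.1820; Unit 4A 0.0887.
Raw shares: Unit 2A 92,435.85; Unit 2B 51,400.12; Unit G1 84,622.25; Unit PH1 78,322.72; Unit 1B 76,557.91; Unit 4A 37,311.15.
After rounding ($50): Unit 2A $92,450; Unit 2B $51,400; Unit G1 $84,600; Unit PH1 $78,300; Unit 1B $76,550; Unit 4A $37,300. Sum = $420,600.
Difference $420,650 − $420,600 = +$50 applied to largest allocation (Unit 2A): Unit 2A becomes $92,500.

Unit 2A: $92,500 | Unit 2B: $51,400 | Unit G1: $84,600 | Unit PH1: $78,300 | Unit 1B: $76,550 | Unit 4A: $37,300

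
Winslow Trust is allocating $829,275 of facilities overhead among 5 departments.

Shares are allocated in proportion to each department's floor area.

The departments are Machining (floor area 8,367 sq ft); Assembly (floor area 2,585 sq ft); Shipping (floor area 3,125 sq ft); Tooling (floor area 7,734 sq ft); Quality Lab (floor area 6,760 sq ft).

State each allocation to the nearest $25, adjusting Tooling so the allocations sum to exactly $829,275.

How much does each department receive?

Combined floor area = 28,571.
Unrounded shares: Machining 8,367/28,571 × $829,275 = 242,852.68; Assembly 2,585/28,571 × $829,275 = 75,029.78; Shipping 3,125/28,571 × $829,275 = 90,703.31; Tooling 7,734/28,571 × $829,275 = 224,479.82; Quality Lab 6,760/28,571 × $829,275 = 196,209.41.
At nearest $25: Machining $242,850; Assembly $75,025; Shipping $90,700; Tooling $224,475; Quality Lab $196,200. Sum = $829,250.
Difference $829,275 − $829,250 = +$25 applied to Tooling: Tooling becomes $224,500.

Machining: $242,850; Assembly: $75,025; Shipping: $90,700; Tooling: $224,500; Quality Lab: $196,200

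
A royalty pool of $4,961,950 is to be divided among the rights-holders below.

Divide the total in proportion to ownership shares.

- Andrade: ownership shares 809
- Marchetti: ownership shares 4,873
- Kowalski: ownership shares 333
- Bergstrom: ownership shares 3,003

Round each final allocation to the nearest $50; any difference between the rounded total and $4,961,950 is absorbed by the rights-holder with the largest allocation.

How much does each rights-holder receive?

Andrade: $445,150; Marchetti: $2,681,200; Kowalski: $183,250; Bergstrom: $1,652,350

Total ownership shares = 9,018.
Raw shares: Andrade 809/9,018 × $4,961,950 = 445,133.90; Marchetti 4,873/9,018 × $4,961,950 = 2,681,257.75; Kowalski 333/9,018 × $4,961,950 = 183,225.70; Bergstrom 3,003/9,018 × $4,961,950 = 1,652,332.65.
At nearest $50: Andrade $445,150; Marchetti $2,681,250; Kowalski $183,250; Bergstrom $1,652,350. Sum = $4,962,000.
Difference $4,961,950 − $4,962,000 = −$50 applied to largest allocation (Marchetti): Marchetti becomes $2,681,200.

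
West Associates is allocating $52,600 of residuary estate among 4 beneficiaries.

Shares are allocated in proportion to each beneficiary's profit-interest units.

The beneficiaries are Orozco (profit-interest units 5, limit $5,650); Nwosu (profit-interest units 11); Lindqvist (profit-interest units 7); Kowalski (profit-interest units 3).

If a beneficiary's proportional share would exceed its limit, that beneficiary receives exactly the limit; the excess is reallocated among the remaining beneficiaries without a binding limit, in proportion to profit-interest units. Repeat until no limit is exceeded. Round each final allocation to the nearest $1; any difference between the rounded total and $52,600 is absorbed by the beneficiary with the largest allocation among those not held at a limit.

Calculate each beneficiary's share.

Profit-interest units total: 26.
Unconstrained shares: Orozco 10,115.38; Nwosu 22,253.85; Lindqvist 14,161.54; Kowalski 6,069.23.
Capped: Orozco ($5,650); remaining pool $46,950 reallocated over remaining profit-interest units 21.
Shares after redistribution: Nwosu 24,592.86 → $24,593; Lindqvist 15,650.00 → $15,650; Kowalski 6,707.14 → $6,707.

Orozco: $5,650 | Nwosu: $24,593 | Lindqvist: $15,650 | Kowalski: $6,707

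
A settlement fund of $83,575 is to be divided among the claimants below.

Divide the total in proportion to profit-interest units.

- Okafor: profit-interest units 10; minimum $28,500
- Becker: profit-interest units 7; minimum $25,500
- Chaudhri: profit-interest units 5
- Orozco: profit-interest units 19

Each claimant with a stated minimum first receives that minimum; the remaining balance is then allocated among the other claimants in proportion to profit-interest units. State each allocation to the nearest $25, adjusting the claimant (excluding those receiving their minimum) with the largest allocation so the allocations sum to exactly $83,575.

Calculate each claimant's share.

Okafor: $28,500 | Becker: $25,500 | Chaudhri: $6,150 | Orozco: $23,425

Guaranteed amounts: Okafor $28,500; Becker $25,500. Residual $29,575.
Residual split over remaining profit-interest units 24: Chaudhri 6,161.46 → $6,150; Orozco 23,413.54 → $23,425.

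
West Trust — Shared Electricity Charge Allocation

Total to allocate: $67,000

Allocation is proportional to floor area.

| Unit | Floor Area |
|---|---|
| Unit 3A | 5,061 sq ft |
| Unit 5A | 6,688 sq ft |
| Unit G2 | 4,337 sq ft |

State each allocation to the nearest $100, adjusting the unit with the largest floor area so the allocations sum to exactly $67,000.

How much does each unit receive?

Unit 3A: $21,100 · Unit 5A: $27,800 · Unit G2: $18,100

Total floor area = 16,086.
Pro-rata amounts: Unit 3A 5,061/16,086 × $67,000 = 21,079.63; Unit 5A 6,688/16,086 × $67,000 = 27,856.27; Unit G2 4,337/16,086 × $67,000 = 18,064.09.
Rounded to nearest $100: Unit 3A $21,100; Unit 5A $27,900; Unit G2 $18,100. Sum = $67,100.
Difference $67,000 − $67,100 = −$100 applied to largest floor area (Unit 5A): Unit 5A becomes $27,800.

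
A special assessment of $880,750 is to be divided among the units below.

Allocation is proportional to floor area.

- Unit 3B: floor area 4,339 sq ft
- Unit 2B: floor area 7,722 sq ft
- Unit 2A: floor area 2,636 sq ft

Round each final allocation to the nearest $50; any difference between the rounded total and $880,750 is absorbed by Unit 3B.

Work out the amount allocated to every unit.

Unit 3B: $260,050; Unit 2B: $462,750; Unit 2A: $157,950

Combined floor area = 14,697.
Raw shares: Unit 3B 4,339/14,697 × $880,750 = 260,024.10; Unit 2B 7,722/14,697 × $880,750 = 462,757.81; Unit 2A 2,636/14,697 × $880,750 = 157,968.09.
After rounding ($50): Unit 3B $260,000; Unit 2B $462,750; Unit 2A $157,950. Sum = $880,700.
Difference $880,750 − $880,700 = +$50 applied to Unit 3B: Unit 3B becomes $260,050.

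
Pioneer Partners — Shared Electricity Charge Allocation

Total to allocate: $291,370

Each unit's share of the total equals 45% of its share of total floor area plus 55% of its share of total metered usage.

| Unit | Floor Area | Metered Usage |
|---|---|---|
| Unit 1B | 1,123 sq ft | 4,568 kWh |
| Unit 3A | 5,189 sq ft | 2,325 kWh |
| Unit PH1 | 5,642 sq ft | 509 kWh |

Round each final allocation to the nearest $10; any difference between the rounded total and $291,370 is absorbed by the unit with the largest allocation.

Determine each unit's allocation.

Unit 1B: $111,220 · Unit 3A: $107,250 · Unit PH1: $72,900

Floor area total 11,954; metered usage total 7,402.
Combined weights (45% floor area + 55% metered usage): Unit 1B 0.3817; Unit 3A 0.3681; Unit PH1 0.2502.
Raw shares: Unit 1B 111,214.86; Unit 3A 107,251.45; Unit PH1 72,903.69.
After rounding ($10): Unit 1B $111,210; Unit 3A $107,250; Unit PH1 $72,900. Sum = $291,360.
Difference $291,370 − $291,360 = +$10 applied to largest allocation (Unit 1B): Unit 1B becomes $111,220.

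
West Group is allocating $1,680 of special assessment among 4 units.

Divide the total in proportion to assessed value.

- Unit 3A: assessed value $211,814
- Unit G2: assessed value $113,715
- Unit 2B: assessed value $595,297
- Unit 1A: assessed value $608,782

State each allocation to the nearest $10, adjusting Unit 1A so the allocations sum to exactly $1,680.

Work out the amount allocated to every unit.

Assessed value total: 1,529,608.
Raw shares: Unit 3A 211,814/1,529,608 × $1,680 = 232.64; Unit G2 113,715/1,529,608 × $1,680 = 124.90; Unit 2B 595,297/1,529,608 × $1,680 = 653.83; Unit 1A 608,782/1,529,608 × $1,680 = 668.64.
At nearest $10: Unit 3A $230; Unit G2 $120; Unit 2B $650; Unit 1A $670. Sum = $1,670.
Difference $1,680 − $1,670 = +$10 applied to Unit 1A: Unit 1A becomes $680.

Unit 3A: $230 · Unit G2: $120 · Unit 2B: $650 · Unit 1A: $680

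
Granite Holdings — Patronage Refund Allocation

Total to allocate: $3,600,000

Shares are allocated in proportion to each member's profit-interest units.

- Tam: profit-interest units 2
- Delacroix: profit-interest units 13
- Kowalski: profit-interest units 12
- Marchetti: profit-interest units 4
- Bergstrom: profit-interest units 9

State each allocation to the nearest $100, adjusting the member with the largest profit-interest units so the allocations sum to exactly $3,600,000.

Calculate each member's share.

Tam: $180,000; Delacroix: $1,170,000; Kowalski: $1,080,000; Marchetti: $360,000; Bergstrom: $810,000

Sum of profit-interest units: 2 + 13 + 12 + 4 + 9 = 40.
Pro-rata amounts: Tam 180,000.00; Delacroix 1,170,000.00; Kowalski 1,080,000.00; Marchetti 360,000.00; Bergstrom 810,000.00.
Rounded to nearest $100: Tam $180,000; Delacroix $1,170,000; Kowalski $1,080,000; Marchetti $360,000; Bergstrom $810,000. Sum = $3,600,000.
Sum already equals the total — no adjustment.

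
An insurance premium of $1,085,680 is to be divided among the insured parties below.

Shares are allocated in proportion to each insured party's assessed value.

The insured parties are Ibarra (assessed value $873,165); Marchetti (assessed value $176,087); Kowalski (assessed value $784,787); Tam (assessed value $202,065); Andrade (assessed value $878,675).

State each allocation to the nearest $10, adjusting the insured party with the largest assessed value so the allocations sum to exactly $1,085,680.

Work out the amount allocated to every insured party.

Total assessed value = 2,914,779.
Pro-rata amounts: Ibarra 873,165/2,914,779 × $1,085,680 = 325,231.44; Marchetti 176,087/2,914,779 × $1,085,680 = 65,587.87; Kowalski 784,787/2,914,779 × $1,085,680 = 292,312.92; Tam 202,065/2,914,779 × $1,085,680 = 75,264.00; Andrade 878,675/2,914,779 × $1,085,680 = 327,283.77.
At nearest $10: Ibarra $325,230; Marchetti $65,590; Kowalski $292,310; Tam $75,260; Andrade $327,280. Sum = $1,085,670.
Difference $1,085,680 − $1,085,670 = +$10 applied to largest assessed value (Andrade): Andrade becomes $327,290.

Ibarra: $325,230 | Marchetti: $65,590 | Kowalski: $292,310 | Tam: $75,260 | Andrade: $327,290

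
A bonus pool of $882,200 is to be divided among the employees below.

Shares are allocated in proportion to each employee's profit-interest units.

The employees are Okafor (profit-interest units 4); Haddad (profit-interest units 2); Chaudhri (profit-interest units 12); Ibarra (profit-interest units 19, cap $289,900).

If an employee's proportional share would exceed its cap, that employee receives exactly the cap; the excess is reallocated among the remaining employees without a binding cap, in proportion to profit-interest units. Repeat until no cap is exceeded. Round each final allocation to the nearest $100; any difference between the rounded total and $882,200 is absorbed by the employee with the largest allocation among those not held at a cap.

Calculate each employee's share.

Okafor: $131,600; Haddad: $65,800; Chaudhri: $394,900; Ibarra: $289,900

Combined profit-interest units = 37.
Pro-rata shares before constraints: Okafor 95,372.97; Haddad 47,686.49; Chaudhri 286,118.92; Ibarra 453,021.62.
Held at cap: Ibarra ($289,900); remaining pool $592,300 reallocated over remaining profit-interest units 18.
Remaining shares: Okafor 131,622.22 → $131,600; Haddad 65,811.11 → $65,800; Chaudhri 394,866.67 → $394,900.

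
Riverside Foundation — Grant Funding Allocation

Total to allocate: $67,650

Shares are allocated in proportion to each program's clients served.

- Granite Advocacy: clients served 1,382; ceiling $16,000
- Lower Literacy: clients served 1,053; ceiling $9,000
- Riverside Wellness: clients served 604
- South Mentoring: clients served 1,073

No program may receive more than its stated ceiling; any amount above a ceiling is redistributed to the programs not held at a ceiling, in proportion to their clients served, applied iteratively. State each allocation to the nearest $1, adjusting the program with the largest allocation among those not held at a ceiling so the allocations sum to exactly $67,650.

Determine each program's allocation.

Granite Advocacy: $16,000; Lower Literacy: $9,000; Riverside Wellness: $15,361; South Mentoring: $27,289

Clients served total: 4,112.
Pro-rata shares before constraints: Granite Advocacy 22,736.45; Lower Literacy 17,323.80; Riverside Wellness 9,936.92; South Mentoring 17,652.83.
Held at cap: Granite Advocacy ($16,000), Lower Literacy ($9,000); remaining pool $42,650 reallocated over remaining clients served 1,677.
Shares after redistribution: Riverside Wellness 15,361.12 → $15,361; South Mentoring 27,288.88 → $27,289.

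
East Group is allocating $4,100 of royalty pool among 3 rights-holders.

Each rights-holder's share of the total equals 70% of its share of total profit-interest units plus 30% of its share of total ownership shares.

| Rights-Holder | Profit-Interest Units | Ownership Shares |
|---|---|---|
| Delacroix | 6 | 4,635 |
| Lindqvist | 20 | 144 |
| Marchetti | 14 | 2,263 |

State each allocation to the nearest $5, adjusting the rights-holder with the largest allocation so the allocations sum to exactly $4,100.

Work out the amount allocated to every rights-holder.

Delacroix: $1,240 | Lindqvist: $1,460 | Marchetti: $1,400

Profit-interest units total 40; ownership shares total 7,042.
Combined weights (70% profit-interest units + 30% ownership shares): Delacroix 0.3025; Lindqvist 0.3561; Marchetti 0.3414.
Proportional shares: Delacroix 1,240.08; Lindqvist 1,460.15; Marchetti 1,399.77.
Rounded to nearest $5: Delacroix $1,240; Lindqvist $1,460; Marchetti $1,400. Sum = $4,100.
Sum already equals the total — no adjustment.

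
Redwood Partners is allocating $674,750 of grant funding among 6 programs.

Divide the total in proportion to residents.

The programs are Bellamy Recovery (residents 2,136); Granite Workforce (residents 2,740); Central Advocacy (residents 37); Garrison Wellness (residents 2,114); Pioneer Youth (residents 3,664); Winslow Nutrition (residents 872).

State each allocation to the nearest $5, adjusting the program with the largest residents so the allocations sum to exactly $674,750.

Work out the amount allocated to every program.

Bellamy Recovery: $124,645 · Granite Workforce: $159,890 · Central Advocacy: $2,160 · Garrison Wellness: $123,360 · Pioneer Youth: $213,810 · Winslow Nutrition: $50,885

Combined residents = 2,136 + 2,740 + 37 + 2,114 + 3,664 + 872 = 11,563.
Proportional shares: Bellamy Recovery 124,644.64; Granite Workforce 159,890.60; Central Advocacy 2,159.11; Garrison Wellness 123,360.85; Pioneer Youth 213,809.91; Winslow Nutrition 50,884.89.
Rounded to nearest $5: Bellamy Recovery $124,645; Granite Workforce $159,890; Central Advocacy $2,160; Garrison Wellness $123,360; Pioneer Youth $213,810; Winslow Nutrition $50,885. Sum = $674,750.
No rounding difference to absorb.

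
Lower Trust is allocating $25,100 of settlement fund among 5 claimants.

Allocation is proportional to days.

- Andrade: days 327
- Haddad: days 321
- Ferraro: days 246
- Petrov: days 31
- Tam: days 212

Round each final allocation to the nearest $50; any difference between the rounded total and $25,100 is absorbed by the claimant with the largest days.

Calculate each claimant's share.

Andrade: $7,150 · Haddad: $7,100 · Ferraro: $5,450 · Petrov: $700 · Tam: $4,700

Sum of days: 1,137.
Proportional shares: Andrade 327/1,137 × $25,100 = 7,218.73; Haddad 321/1,137 × $25,100 = 7,086.28; Ferraro 246/1,137 × $25,100 = 5,430.61; Petrov 31/1,137 × $25,100 = 684.34; Tam 212/1,137 × $25,100 = 4,680.04.
At nearest $50: Andrade $7,200; Haddad $7,100; Ferraro $5,450; Petrov $700; Tam $4,700. Sum = $25,150.
Difference $25,100 − $25,150 = −$50 applied to largest days (Andrade): Andrade becomes $7,150.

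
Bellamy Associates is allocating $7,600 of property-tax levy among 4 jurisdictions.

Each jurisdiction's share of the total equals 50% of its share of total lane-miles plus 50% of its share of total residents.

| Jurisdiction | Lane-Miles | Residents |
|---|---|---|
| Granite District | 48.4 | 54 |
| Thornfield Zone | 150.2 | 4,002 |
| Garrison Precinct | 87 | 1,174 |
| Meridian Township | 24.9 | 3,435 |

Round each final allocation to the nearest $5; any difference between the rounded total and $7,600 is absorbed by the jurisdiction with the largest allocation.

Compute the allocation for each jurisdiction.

Granite District: $615; Thornfield Zone: $3,595; Garrison Precinct: $1,580; Meridian Township: $1,810

Totals — lane-miles 310.5, residents 8,665.
Composite weights (50% lane-miles + 50% residents): Granite District 0.0811; Thornfield Zone 0.4728; Garrison Precinct 0.2078; Meridian Township 0.2383.
Raw shares: Granite District 616.02; Thornfield Zone 3,593.26; Garrison Precinct 1,579.59; Meridian Township 1,811.14.
Rounded to nearest $5: Granite District $615; Thornfield Zone $3,595; Garrison Precinct $1,580; Meridian Township $1,810. Sum = $7,600.
Rounded total matches; no reconciliation needed.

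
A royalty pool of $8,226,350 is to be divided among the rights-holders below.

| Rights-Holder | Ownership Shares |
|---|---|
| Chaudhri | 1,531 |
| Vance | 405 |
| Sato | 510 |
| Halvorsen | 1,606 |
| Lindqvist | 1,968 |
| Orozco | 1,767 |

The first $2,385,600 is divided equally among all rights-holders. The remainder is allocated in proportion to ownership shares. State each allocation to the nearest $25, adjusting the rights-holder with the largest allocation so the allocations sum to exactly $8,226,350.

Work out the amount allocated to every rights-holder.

Equal tier: $2,385,600 ÷ 6 = $397,600 apiece.
Remainder $5,840,750 by ownership shares (total 7,787): Chaudhri 1,148,348.30 → $1,148,350; Vance 303,776.00 → $303,775; Sato 382,532.75 → $382,525; Halvorsen 1,204,603.12 → $1,204,600; Lindqvist 1,476,126.36 → $1,476,125; Orozco 1,325,363.46 → $1,325,375.
Totals: Chaudhri $397,600 + $1,148,350 = $1,545,950; Vance $397,600 + $303,775 = $701,375; Sato $397,600 + $382,525 = $780,125; Halvorsen $397,600 + $1,204,600 = $1,602,200; Lindqvist $397,600 + $1,476,125 = $1,873,725; Orozco $397,600 + $1,325,375 = $1,722,975.

Chaudhri: $1,545,950 | Vance: $701,375 | Sato: $780,125 | Halvorsen: $1,602,200 | Lindqvist: $1,873,725 | Orozco: $1,722,975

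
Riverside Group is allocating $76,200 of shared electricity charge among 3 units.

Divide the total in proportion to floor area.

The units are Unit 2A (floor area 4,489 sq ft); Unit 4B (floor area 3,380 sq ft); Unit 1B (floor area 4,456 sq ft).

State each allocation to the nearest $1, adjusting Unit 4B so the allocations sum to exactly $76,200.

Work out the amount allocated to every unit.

Sum of floor area: 12,325.
Unrounded shares: Unit 2A 4,489/12,325 × $76,200 = 27,753.49; Unit 4B 3,380/12,325 × $76,200 = 20,897.04; Unit 1B 4,456/12,325 × $76,200 = 27,549.47.
At nearest $1: Unit 2A $27,753; Unit 4B $20,897; Unit 1B $27,549. Sum = $76,199.
Difference $76,200 − $76,199 = +$1 applied to Unit 4B: Unit 4B becomes $20,898.

Unit 2A: $27,753 · Unit 4B: $20,898 · Unit 1B: $27,549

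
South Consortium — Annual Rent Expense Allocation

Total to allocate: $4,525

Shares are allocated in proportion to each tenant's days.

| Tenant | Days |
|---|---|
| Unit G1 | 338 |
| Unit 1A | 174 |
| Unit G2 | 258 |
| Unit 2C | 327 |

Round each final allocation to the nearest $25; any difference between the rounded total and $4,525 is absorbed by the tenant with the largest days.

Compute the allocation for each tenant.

Combined days = 338 + 174 + 258 + 327 = 1,097.
Proportional shares: Unit G1 1,394.21; Unit 1A 717.73; Unit G2 1,064.22; Unit 2C 1,348.84.
Rounded to nearest $25: Unit G1 $1,400; Unit 1A $725; Unit G2 $1,075; Unit 2C $1,350. Sum = $4,550.
Difference $4,525 − $4,550 = −$25 applied to largest days (Unit G1): Unit G1 becomes $1,375.

Unit G1: $1,375 | Unit 1A: $725 | Unit G2: $1,075 | Unit 2C: $1,350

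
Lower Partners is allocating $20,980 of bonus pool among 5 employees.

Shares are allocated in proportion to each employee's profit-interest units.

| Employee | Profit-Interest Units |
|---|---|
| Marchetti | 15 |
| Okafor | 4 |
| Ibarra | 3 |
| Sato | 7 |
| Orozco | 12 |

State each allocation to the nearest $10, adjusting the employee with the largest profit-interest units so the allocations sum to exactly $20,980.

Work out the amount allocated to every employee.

Marchetti: $7,670 · Okafor: $2,050 · Ibarra: $1,540 · Sato: $3,580 · Orozco: $6,140

Sum of profit-interest units: 41.
Pro-rata amounts: Marchetti 15/41 × $20,980 = 7,675.61; Okafor 4/41 × $20,980 = 2,046.83; Ibarra 3/41 × $20,980 = 1,535.12; Sato 7/41 × $20,980 = 3,581.95; Orozco 12/41 × $20,980 = 6,140.49.
After rounding ($10): Marchetti $7,680; Okafor $2,050; Ibarra $1,540; Sato $3,580; Orozco $6,140. Sum = $20,990.
Difference $20,980 − $20,990 = −$10 applied to largest profit-interest units (Marchetti): Marchetti becomes $7,670.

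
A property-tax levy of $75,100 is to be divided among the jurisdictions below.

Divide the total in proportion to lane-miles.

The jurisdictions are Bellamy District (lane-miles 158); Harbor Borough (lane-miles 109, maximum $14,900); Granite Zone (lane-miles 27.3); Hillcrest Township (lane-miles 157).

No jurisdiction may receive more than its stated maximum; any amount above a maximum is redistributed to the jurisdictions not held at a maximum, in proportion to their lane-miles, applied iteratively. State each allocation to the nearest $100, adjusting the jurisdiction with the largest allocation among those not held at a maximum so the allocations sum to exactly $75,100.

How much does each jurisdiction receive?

Bellamy District: $27,800 | Harbor Borough: $14,900 | Granite Zone: $4,800 | Hillcrest Township: $27,600

Total lane-miles = 451.3.
Proportional shares (ignoring caps): Bellamy District 26,292.49; Harbor Borough 18,138.49; Granite Zone 4,542.94; Hillcrest Township 26,126.08.
Cap binds for Harbor Borough ($14,900); remaining pool $60,200 reallocated over remaining lane-miles 342.3.
Shares after redistribution: Bellamy District 27,787.32 → $27,800; Granite Zone 4,801.23 → $4,800; Hillcrest Township 27,611.45 → $27,600.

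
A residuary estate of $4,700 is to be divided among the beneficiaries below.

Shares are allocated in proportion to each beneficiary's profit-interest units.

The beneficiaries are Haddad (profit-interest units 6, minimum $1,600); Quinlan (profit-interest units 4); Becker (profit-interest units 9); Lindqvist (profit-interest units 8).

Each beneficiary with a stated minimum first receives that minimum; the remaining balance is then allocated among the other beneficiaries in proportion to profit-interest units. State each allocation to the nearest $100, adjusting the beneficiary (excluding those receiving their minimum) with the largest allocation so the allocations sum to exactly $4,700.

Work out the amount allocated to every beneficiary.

Haddad: $1,600; Quinlan: $600; Becker: $1,300; Lindqvist: $1,200

Fund the minimums — Haddad $1,600. Residual $3,100.
Residual split over remaining profit-interest units 21: Quinlan 590.48 → $600; Becker 1,328.57 → $1,300; Lindqvist 1,180.95 → $1,200.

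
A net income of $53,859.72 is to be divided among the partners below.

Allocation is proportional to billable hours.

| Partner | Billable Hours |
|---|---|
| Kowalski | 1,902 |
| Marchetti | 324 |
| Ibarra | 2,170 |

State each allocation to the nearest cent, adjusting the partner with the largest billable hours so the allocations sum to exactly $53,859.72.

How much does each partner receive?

Total billable hours = 1,902 + 324 + 2,170 = 4,396.
Proportional shares: Kowalski 23,303.2728; Marchetti 3,969.6427; Ibarra 26,586.8045.
Rounded to nearest cent: Kowalski $23,303.27; Marchetti $3,969.64; Ibarra $26,586.80. Sum = $53,859.71.
Difference $53,859.72 − $53,859.71 = +$0.01 applied to largest billable hours (Ibarra): Ibarra becomes $26,586.81.

Kowalski: $23,303.27 | Marchetti: $3,969.64 | Ibarra: $26,586.81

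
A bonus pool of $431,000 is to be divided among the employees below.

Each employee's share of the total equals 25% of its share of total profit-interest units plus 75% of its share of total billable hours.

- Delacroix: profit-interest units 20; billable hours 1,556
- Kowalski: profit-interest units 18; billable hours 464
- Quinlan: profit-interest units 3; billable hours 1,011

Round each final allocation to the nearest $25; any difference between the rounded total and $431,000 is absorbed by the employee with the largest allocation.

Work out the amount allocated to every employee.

Delacroix: $218,500 | Kowalski: $96,800 | Quinlan: $115,700

Totals — profit-interest units 41, billable hours 3,031.
Composite weights (25% profit-interest units + 75% billable hours): Delacroix 0.5070; Kowalski 0.2246; Quinlan 0.2685.
Raw shares: Delacroix 218,505.22; Kowalski 96,789.54; Quinlan 115,705.24.
At nearest $25: Delacroix $218,500; Kowalski $96,800; Quinlan $115,700. Sum = $431,000.
Rounded total matches; no reconciliation needed.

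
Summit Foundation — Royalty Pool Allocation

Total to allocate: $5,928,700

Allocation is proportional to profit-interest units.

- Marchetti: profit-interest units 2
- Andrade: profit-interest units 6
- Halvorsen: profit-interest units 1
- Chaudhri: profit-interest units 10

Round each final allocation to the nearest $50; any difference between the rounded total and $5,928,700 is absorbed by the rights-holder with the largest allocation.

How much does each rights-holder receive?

Marchetti: $624,050 | Andrade: $1,872,200 | Halvorsen: $312,050 | Chaudhri: $3,120,400

Sum of profit-interest units: 19.
Raw shares: Marchetti 2/19 × $5,928,700 = 624,073.68; Andrade 6/19 × $5,928,700 = 1,872,221.05; Halvorsen 1/19 × $5,928,700 = 312,036.84; Chaudhri 10/19 × $5,928,700 = 3,120,368.42.
At nearest $50: Marchetti $624,050; Andrade $1,872,200; Halvorsen $312,050; Chaudhri $3,120,350. Sum = $5,928,650.
Difference $5,928,700 − $5,928,650 = +$50 applied to largest allocation (Chaudhri): Chaudhri becomes $3,120,400.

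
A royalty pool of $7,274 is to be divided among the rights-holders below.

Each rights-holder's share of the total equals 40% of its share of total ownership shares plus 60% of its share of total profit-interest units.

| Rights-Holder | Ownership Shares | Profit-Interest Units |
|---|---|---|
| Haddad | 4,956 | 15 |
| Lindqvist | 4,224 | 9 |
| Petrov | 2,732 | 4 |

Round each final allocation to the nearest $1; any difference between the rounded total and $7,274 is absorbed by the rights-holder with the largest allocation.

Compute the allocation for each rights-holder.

Ownership shares total 11,912; profit-interest units total 28.
Blended shares (40% ownership shares + 60% profit-interest units): Haddad 0.4878; Lindqvist 0.3347; Petrov 0.1775.
Proportional shares: Haddad 3,548.61; Lindqvist 2,434.59; Petrov 1,290.80.
Rounded to nearest $1: Haddad $3,549; Lindqvist $2,435; Petrov $1,291. Sum = $7,275.
Difference $7,274 − $7,275 = −$1 applied to largest allocation (Haddad): Haddad becomes $3,548.

Haddad: $3,548 · Lindqvist: $2,435 · Petrov: $1,291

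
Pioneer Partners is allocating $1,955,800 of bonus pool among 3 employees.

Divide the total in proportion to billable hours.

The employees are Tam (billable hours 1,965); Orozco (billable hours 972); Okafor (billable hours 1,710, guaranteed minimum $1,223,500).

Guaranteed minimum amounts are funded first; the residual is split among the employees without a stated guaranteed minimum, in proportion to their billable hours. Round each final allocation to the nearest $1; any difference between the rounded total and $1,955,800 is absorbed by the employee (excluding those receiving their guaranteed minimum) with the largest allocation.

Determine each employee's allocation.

Fund the minimums — Okafor $1,223,500. Balance $732,300.
Balance split over remaining billable hours 2,937: Tam 489,945.35 → $489,945; Orozco 242,354.65 → $242,355.

Tam: $489,945 · Orozco: $242,355 · Okafor: $1,223,500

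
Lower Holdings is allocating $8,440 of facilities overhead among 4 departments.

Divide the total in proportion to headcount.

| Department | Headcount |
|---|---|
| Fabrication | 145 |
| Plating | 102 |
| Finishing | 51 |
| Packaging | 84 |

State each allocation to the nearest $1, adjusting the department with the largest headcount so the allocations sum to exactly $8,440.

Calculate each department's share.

Fabrication: $3,203; Plating: $2,254; Finishing: $1,127; Packaging: $1,856

Sum of headcount: 145 + 102 + 51 + 84 = 382.
Unrounded shares: Fabrication 3,203.66; Plating 2,253.61; Finishing 1,126.81; Packaging 1,855.92.
At nearest $1: Fabrication $3,204; Plating $2,254; Finishing $1,127; Packaging $1,856. Sum = $8,441.
Difference $8,440 − $8,441 = −$1 applied to largest headcount (Fabrication): Fabrication becomes $3,203.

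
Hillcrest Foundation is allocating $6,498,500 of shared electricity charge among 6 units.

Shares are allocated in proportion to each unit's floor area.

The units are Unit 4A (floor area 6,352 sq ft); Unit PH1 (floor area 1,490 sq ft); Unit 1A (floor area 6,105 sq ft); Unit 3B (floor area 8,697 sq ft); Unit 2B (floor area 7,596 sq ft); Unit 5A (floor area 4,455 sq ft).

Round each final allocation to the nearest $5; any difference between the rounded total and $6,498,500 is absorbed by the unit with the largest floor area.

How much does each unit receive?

Floor area total: 34,695.
Pro-rata amounts: Unit 4A 6,352/34,695 × $6,498,500 = 1,189,752.76; Unit PH1 1,490/34,695 × $6,498,500 = 279,082.43; Unit 1A 6,105/34,695 × $6,498,500 = 1,143,488.76; Unit 3B 8,697/34,695 × $6,498,500 = 1,628,979.81; Unit 2B 7,596/34,695 × $6,498,500 = 1,422,758.50; Unit 5A 4,455/34,695 × $6,498,500 = 834,437.74.
Rounded to nearest $5: Unit 4A $1,189,755; Unit PH1 $279,080; Unit 1A $1,143,490; Unit 3B $1,628,980; Unit 2B $1,422,760; Unit 5A $834,440. Sum = $6,498,505.
Difference $6,498,500 − $6,498,505 = −$5 applied to largest floor area (Unit 3B): Unit 3B becomes $1,628,975.

Unit 4A: $1,189,755; Unit PH1: $279,080; Unit 1A: $1,143,490; Unit 3B: $1,628,975; Unit 2B: $1,422,760; Unit 5A: $834,440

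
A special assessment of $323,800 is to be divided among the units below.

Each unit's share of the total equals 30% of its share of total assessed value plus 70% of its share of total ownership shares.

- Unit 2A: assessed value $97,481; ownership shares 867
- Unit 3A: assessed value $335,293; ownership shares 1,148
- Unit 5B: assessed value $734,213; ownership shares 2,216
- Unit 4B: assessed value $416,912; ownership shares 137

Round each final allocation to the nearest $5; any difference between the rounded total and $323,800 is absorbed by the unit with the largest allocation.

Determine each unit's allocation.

Assessed value total 1,583,899; ownership shares total 4,368.
Blended shares (30% assessed value + 70% ownership shares): Unit 2A 0.1574; Unit 3A 0.2475; Unit 5B 0.4942; Unit 4B 0.1009.
Proportional shares: Unit 2A 50,968.00; Unit 3A 80,134.31; Unit 5B 160,019.55; Unit 4B 32,678.15.
At nearest $5: Unit 2A $50,970; Unit 3A $80,135; Unit 5B $160,020; Unit 4B $32,680. Sum = $323,805.
Difference $323,800 − $323,805 = −$5 applied to largest allocation (Unit 5B): Unit 5B becomes $160,015.

Unit 2A: $50,970 · Unit 3A: $80,135 · Unit 5B: $160,015 · Unit 4B: $32,680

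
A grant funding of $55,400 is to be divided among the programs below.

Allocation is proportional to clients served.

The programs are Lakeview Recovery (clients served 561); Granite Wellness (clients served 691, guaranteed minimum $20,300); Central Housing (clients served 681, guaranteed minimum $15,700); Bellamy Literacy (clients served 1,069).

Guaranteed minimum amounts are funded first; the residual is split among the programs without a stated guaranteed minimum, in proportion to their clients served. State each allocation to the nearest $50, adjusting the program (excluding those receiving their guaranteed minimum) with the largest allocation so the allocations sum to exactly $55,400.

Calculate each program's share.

Minimums first: Granite Wellness $20,300; Central Housing $15,700. Balance $19,400.
Balance split over remaining clients served 1,630: Lakeview Recovery 6,676.93 → $6,700; Bellamy Literacy 12,723.07 → $12,700.

Lakeview Recovery: $6,700 · Granite Wellness: $20,300 · Central Housing: $15,700 · Bellamy Literacy: $12,700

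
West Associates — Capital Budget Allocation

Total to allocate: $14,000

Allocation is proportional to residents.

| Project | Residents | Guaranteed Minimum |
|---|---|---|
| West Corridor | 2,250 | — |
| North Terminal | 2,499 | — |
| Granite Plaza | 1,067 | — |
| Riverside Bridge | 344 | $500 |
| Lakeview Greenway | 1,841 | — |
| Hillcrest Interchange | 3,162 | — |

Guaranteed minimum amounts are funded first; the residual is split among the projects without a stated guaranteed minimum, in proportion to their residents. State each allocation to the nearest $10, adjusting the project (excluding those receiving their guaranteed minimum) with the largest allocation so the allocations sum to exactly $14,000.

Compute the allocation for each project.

West Corridor: $2,810 | North Terminal: $3,120 | Granite Plaza: $1,330 | Riverside Bridge: $500 | Lakeview Greenway: $2,300 | Hillcrest Interchange: $3,940

Minimums first: Riverside Bridge $500. Residual $13,500.
Residual split over remaining residents 10,819: West Corridor 2,807.56 → $2,810; North Terminal 3,118.26 → $3,120; Granite Plaza 1,331.41 → $1,330; Lakeview Greenway 2,297.21 → $2,300; Hillcrest Interchange 3,945.56 → $3,950.
Rounding difference −$10 applied to Hillcrest Interchange → $3,940.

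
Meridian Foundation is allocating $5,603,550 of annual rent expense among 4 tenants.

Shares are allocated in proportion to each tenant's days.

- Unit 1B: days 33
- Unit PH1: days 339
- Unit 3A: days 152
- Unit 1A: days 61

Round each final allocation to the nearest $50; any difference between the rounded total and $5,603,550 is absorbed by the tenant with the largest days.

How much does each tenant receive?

Total days = 33 + 339 + 152 + 61 = 585.
Raw shares: Unit 1B 316,097.69; Unit PH1 3,247,185.38; Unit 3A 1,455,965.13; Unit 1A 584,301.79.
Rounded to nearest $50: Unit 1B $316,100; Unit PH1 $3,247,200; Unit 3A $1,455,950; Unit 1A $584,300. Sum = $5,603,550.
Rounded total matches; no reconciliation needed.

Unit 1B: $316,100; Unit PH1: $3,247,200; Unit 3A: $1,455,950; Unit 1A: $584,300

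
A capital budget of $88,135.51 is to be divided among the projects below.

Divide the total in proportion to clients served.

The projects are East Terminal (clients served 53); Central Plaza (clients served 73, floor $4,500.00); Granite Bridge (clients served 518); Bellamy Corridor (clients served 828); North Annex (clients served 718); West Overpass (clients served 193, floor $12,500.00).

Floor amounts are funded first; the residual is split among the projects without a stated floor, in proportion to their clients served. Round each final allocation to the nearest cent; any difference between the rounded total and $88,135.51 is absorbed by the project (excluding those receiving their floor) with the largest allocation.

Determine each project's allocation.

East Terminal: $1,780.91 | Central Plaza: $4,500.00 | Granite Bridge: $17,405.85 | Bellamy Corridor: $27,822.49 | North Annex: $24,126.26 | West Overpass: $12,500.00

Minimums first: Central Plaza $4,500.00; West Overpass $12,500.00. Remaining pool $71,135.51.
Remaining pool split over remaining clients served 2,117: East Terminal 1,780.9079 → $1,780.91; Granite Bridge 17,405.8546 → $17,405.85; Bellamy Corridor 27,822.4857 → $27,822.49; North Annex 24,126.2618 → $24,126.26.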